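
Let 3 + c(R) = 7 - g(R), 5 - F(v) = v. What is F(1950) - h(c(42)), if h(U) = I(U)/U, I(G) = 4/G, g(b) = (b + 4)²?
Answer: -2168939521/1115136 ≈ -1945.0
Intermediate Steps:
F(v) = 5 - v
g(b) = (4 + b)²
c(R) = 4 - (4 + R)² (c(R) = -3 + (7 - (4 + R)²) = 4 - (4 + R)²)
h(U) = 4/U² (h(U) = (4/U)/U = 4/U²)
F(1950) - h(c(42)) = (5 - 1*1950) - 4/(4 - (4 + 42)²)² = (5 - 1950) - 4/(4 - 1*46²)² = -1945 - 4/(4 - 1*2116)² = -1945 - 4/(4 - 2116)² = -1945 - 4/(-2112)² = -1945 - 4/4460544 = -1945 - 1*1/1115136 = -1945 - 1/1115136 = -2168939521/1115136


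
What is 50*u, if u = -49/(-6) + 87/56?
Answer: 40825/84 ≈ 486.01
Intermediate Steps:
u = 1633/168 (u = -49*(-⅙) + 87*(1/56) = 49/6 + 87/56 = 1633/168 ≈ 9.7202)
50*u = 50*(1633/168) = 40825/84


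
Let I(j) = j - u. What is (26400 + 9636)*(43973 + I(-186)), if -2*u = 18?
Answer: 1578232656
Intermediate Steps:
u = -9 (u = -1/2*18 = -9)
I(j) = 9 + j (I(j) = j - 1*(-9) = j + 9 = 9 + j)
(26400 + 9636)*(43973 + I(-186)) = (26400 + 9636)*(43973 + (9 - 186)) = 36036*(43973 - 177) = 36036*43796 = 1578232656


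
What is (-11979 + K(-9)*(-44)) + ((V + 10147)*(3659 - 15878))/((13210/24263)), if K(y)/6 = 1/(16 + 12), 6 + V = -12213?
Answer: 2149443232449/46235 ≈ 4.6490e+7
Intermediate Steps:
V = -12219 (V = -6 - 12213 = -12219)
K(y) = 3/14 (K(y) = 6/(16 + 12) = 6/28 = 6*(1/28) = 3/14)
(-11979 + K(-9)*(-44)) + ((V + 10147)*(3659 - 15878))/((13210/24263)) = (-11979 + (3/14)*(-44)) + ((-12219 + 10147)*(3659 - 15878))/((13210/24263)) = (-11979 - 66/7) + (-2072*(-12219))/((13210*(1/24263))) = -83919/7 + 25317768/(13210/24263) = -83919/7 + 25317768*(24263/13210) = -83919/7 + 307142502492/6605 = 2149443232449/46235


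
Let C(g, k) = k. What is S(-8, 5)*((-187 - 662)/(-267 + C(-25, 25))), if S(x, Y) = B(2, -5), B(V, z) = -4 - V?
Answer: -2547/121 ≈ -21.050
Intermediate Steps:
S(x, Y) = -6 (S(x, Y) = -4 - 1*2 = -4 - 2 = -6)
S(-8, 5)*((-187 - 662)/(-267 + C(-25, 25))) = -6*(-187 - 662)/(-267 + 25) = -(-5094)/(-242) = -(-5094)*(-1)/242 = -6*849/242 = -2547/121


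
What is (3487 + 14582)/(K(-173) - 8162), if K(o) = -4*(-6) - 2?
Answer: -18069/8140 ≈ -2.2198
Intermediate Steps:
K(o) = 22 (K(o) = 24 - 2 = 22)
(3487 + 14582)/(K(-173) - 8162) = (3487 + 14582)/(22 - 8162) = 18069/(-8140) = 18069*(-1/8140) = -18069/8140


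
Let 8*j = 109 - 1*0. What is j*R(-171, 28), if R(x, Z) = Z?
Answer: 763/2 ≈ 381.50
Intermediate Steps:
j = 109/8 (j = (109 - 1*0)/8 = (109 + 0)/8 = (1/8)*109 = 109/8 ≈ 13.625)
j*R(-171, 28) = (109/8)*28 = 763/2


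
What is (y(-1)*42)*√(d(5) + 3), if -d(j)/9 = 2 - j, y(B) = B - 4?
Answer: -210*√30 ≈ -1150.2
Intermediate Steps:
y(B) = -4 + B
d(j) = -18 + 9*j (d(j) = -9*(2 - j) = -18 + 9*j)
(y(-1)*42)*√(d(5) + 3) = ((-4 - 1)*42)*√((-18 + 9*5) + 3) = (-5*42)*√((-18 + 45) + 3) = -210*√(27 + 3) = -210*√30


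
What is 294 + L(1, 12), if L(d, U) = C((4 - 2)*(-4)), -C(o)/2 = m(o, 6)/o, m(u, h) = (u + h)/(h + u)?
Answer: 1177/4 ≈ 294.25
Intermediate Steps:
m(u, h) = 1 (m(u, h) = (h + u)/(h + u) = 1)
C(o) = -2/o
L(d, U) = ¼ (L(d, U) = -2*(-1/(4*(4 - 2))) = -2/(2*(-4)) = -2/(-8) = -2*(-⅛) = ¼)
294 + L(1, 12) = 294 + ¼ = 1177/4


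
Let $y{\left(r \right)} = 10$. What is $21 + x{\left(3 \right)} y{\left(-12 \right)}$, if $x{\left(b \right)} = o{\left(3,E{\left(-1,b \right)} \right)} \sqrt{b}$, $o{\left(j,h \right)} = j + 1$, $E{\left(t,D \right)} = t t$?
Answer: $21 + 40 \sqrt{3} \approx 90.282$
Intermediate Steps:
$E{\left(t,D \right)} = t^{2}$
$o{\left(j,h \right)} = 1 + j$
$x{\left(b \right)} = 4 \sqrt{b}$ ($x{\left(b \right)} = \left(1 + 3\right) \sqrt{b} = 4 \sqrt{b}$)
$21 + x{\left(3 \right)} y{\left(-12 \right)} = 21 + 4 \sqrt{3} \cdot 10 = 21 + 40 \sqrt{3}$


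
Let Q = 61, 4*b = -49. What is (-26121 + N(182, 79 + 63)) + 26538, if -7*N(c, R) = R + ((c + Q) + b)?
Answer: 1455/4 ≈ 363.75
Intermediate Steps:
b = -49/4 (b = (1/4)*(-49) = -49/4 ≈ -12.250)
N(c, R) = -195/28 - R/7 - c/7 (N(c, R) = -(R + ((c + 61) - 49/4))/7 = -(R + ((61 + c) - 49/4))/7 = -(R + (195/4 + c))/7 = -(195/4 + R + c)/7 = -195/28 - R/7 - c/7)
(-26121 + N(182, 79 + 63)) + 26538 = (-26121 + (-195/28 - (79 + 63)/7 - 1/7*182)) + 26538 = (-26121 + (-195/28 - 1/7*142 - 26)) + 26538 = (-26121 + (-195/28 - 142/7 - 26)) + 26538 = (-26121 - 213/4) + 26538 = -104697/4 + 26538 = 1455/4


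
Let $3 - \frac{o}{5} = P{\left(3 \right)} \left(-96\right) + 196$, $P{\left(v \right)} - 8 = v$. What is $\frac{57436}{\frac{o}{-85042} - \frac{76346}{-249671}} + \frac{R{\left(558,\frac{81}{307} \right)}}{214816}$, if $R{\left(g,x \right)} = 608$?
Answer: $\frac{8186578027299017149}{36352816039071} \approx 2.252 \cdot 10^{5}$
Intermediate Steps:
$P{\left(v \right)} = 8 + v$
$o = 4315$ ($o = 15 - 5 \left(\left(8 + 3\right) \left(-96\right) + 196\right) = 15 - 5 \left(11 \left(-96\right) + 196\right) = 15 - 5 \left(-1056 + 196\right) = 15 - -4300 = 15 + 4300 = 4315$)
$\frac{57436}{\frac{o}{-85042} - \frac{76346}{-249671}} + \frac{R{\left(558,\frac{81}{307} \right)}}{214816} = \frac{57436}{\frac{4315}{-85042} - \frac{76346}{-249671}} + \frac{608}{214816} = \frac{57436}{4315 \left(- \frac{1}{85042}\right) - - \frac{76346}{249671}} + 608 \cdot \frac{1}{214816} = \frac{57436}{- \frac{4315}{85042} + \frac{76346}{249671}} + \frac{19}{6713} = \frac{57436}{\frac{5415286167}{21232521182}} + \frac{19}{6713} = 57436 \cdot \frac{21232521182}{5415286167} + \frac{19}{6713} = \frac{1219511086609352}{5415286167} + \frac{19}{6713} = \frac{8186578027299017149}{36352816039071}$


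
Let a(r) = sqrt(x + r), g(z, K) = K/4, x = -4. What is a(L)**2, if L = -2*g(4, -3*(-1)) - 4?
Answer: -19/2 ≈ -9.5000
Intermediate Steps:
g(z, K) = K/4 (g(z, K) = K*(1/4) = K/4)
L = -11/2 (L = -(-3*(-1))/2 - 4 = -3/2 - 4 = -11/2 ≈ -5.5000)
a(r) = sqrt(-4 + r)
a(L)**2 = (sqrt(-4 - 11/2))**2 = (sqrt(-19/2))**2 = (I*sqrt(38)/2)**2 = -19/2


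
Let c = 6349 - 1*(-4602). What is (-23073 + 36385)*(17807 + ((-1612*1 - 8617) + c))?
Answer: 246658048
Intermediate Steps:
c = 10951 (c = 6349 + 4602 = 10951)
(-23073 + 36385)*(17807 + ((-1612*1 - 8617) + c)) = (-23073 + 36385)*(17807 + ((-1612*1 - 8617) + 10951)) = 13312*(17807 + ((-1612 - 8617) + 10951)) = 13312*(17807 + (-10229 + 10951)) = 13312*(17807 + 722) = 13312*18529 = 246658048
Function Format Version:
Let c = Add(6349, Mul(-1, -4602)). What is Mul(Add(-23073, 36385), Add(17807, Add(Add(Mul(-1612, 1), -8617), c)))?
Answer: 246658048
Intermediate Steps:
c = 10951 (c = Add(6349, 4602) = 10951)
Mul(Add(-23073, 36385), Add(17807, Add(Add(Mul(-1612, 1), -8617), c))) = Mul(Add(-23073, 36385), Add(17807, Add(Add(Mul(-1612, 1), -8617), 10951))) = Mul(13312, Add(17807, Add(Add(-1612, -8617), 10951))) = Mul(13312, Add(17807, Add(-10229, 10951))) = Mul(13312, Add(17807, 722)) = Mul(13312, 18529) = 246658048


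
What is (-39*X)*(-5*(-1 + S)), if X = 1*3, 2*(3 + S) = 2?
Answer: -1755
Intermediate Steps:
S = -2 (S = -3 + (½)*2 = -3 + 1 = -2)
X = 3
(-39*X)*(-5*(-1 + S)) = (-39*3)*(-5*(-1 - 2)) = -(-585)*(-3) = -117*15 = -1755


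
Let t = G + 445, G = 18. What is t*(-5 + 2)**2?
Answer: 4167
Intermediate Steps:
t = 463 (t = 18 + 445 = 463)
t*(-5 + 2)**2 = 463*(-5 + 2)**2 = 463*(-3)**2 = 463*9 = 4167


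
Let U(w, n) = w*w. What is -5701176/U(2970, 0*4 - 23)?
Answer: -158366/245025 ≈ -0.64633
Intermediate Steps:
U(w, n) = w²
-5701176/U(2970, 0*4 - 23) = -5701176/(2970²) = -5701176/8820900 = -5701176*1/8820900 = -158366/245025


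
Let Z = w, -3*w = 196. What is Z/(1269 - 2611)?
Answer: 98/2013 ≈ 0.048684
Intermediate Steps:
w = -196/3 (w = -⅓*196 = -196/3 ≈ -65.333)
Z = -196/3 ≈ -65.333
Z/(1269 - 2611) = -196/3/(1269 - 2611) = -196/3/(-1342) = -1/1342*(-196/3) = 98/2013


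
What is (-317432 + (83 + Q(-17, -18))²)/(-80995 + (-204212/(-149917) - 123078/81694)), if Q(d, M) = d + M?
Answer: 482434158406618/123996675403801 ≈ 3.8907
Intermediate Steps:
Q(d, M) = M + d
(-317432 + (83 + Q(-17, -18))²)/(-80995 + (-204212/(-149917) - 123078/81694)) = (-317432 + (83 + (-18 - 17))²)/(-80995 + (-204212/(-149917) - 123078/81694)) = (-317432 + (83 - 35)²)/(-80995 + (-204212*(-1/149917) - 123078*1/81694)) = (-317432 + 48²)/(-80995 + (204212/149917 - 61539/40847)) = (-317432 + 2304)/(-80995 - 884294699/6123659699) = -315128/(-495986701615204/6123659699) = -315128*(-6123659699/495986701615204) = 482434158406618/123996675403801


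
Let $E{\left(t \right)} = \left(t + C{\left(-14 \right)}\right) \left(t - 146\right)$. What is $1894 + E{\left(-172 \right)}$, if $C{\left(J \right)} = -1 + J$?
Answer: $61360$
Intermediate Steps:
$E{\left(t \right)} = \left(-146 + t\right) \left(-15 + t\right)$ ($E{\left(t \right)} = \left(t - 15\right) \left(t - 146\right) = \left(t - 15\right) \left(-146 + t\right) = \left(-15 + t\right) \left(-146 + t\right) = \left(-146 + t\right) \left(-15 + t\right)$)
$1894 + E{\left(-172 \right)} = 1894 + \left(2190 + \left(-172\right)^{2} - -27692\right) = 1894 + \left(2190 + 29584 + 27692\right) = 1894 + 59466 = 61360$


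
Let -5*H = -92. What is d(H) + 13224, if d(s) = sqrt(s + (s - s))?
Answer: 13224 + 2*sqrt(115)/5 ≈ 13228.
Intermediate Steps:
H = 92/5 (H = -1/5*(-92) = 92/5 ≈ 18.400)
d(s) = sqrt(s) (d(s) = sqrt(s + 0) = sqrt(s))
d(H) + 13224 = sqrt(92/5) + 13224 = 2*sqrt(115)/5 + 13224 = 13224 + 2*sqrt(115)/5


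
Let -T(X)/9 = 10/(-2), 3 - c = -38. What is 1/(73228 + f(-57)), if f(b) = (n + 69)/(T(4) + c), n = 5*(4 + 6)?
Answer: 86/6297727 ≈ 1.3656e-5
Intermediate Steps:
c = 41 (c = 3 - 1*(-38) = 3 + 38 = 41)
T(X) = 45 (T(X) = -90/(-2) = -90*(-1)/2 = -9*(-5) = 45)
n = 50 (n = 5*10 = 50)
f(b) = 119/86 (f(b) = (50 + 69)/(45 + 41) = 119/86)
1/(73228 + f(-57)) = 1/(73228 + 119/86) = 1/(6297727/86) = 86/6297727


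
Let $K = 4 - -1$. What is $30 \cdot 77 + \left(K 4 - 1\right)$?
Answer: $2329$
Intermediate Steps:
$K = 5$ ($K = 4 + 1 = 5$)
$30 \cdot 77 + \left(K 4 - 1\right) = 30 \cdot 77 + \left(5 \cdot 4 - 1\right) = 2310 + \left(20 - 1\right) = 2310 + 19 = 2329$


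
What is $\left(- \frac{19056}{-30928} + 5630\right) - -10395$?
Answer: $\frac{30977516}{1933} \approx 16026.0$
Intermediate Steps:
$\left(- \frac{19056}{-30928} + 5630\right) - -10395 = \left(\left(-19056\right) \left(- \frac{1}{30928}\right) + 5630\right) + 10395 = \left(\frac{1191}{1933} + 5630\right) + 10395 = \frac{10883981}{1933} + 10395 = \frac{30977516}{1933}$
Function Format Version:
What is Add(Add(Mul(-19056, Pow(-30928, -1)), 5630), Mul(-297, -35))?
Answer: Rational(30977516, 1933) ≈ 16026.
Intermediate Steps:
Add(Add(Mul(-19056, Pow(-30928, -1)), 5630), Mul(-297, -35)) = Add(Add(Mul(-19056, Rational(-1, 30928)), 5630), 10395) = Add(Add(Rational(1191, 1933), 5630), 10395) = Add(Rational(10883981, 1933), 10395) = Rational(30977516, 1933)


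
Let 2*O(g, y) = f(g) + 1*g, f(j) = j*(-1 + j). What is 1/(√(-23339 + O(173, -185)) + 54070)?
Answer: 108140/5847146549 - 3*I*√3722/5847146549 ≈ 1.8494e-5 - 3.1302e-8*I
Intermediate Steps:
O(g, y) = g/2 + g*(-1 + g)/2 (O(g, y) = (g*(-1 + g) + 1*g)/2 = (g*(-1 + g) + g)/2 = (g + g*(-1 + g))/2 = g/2 + g*(-1 + g)/2)
1/(√(-23339 + O(173, -185)) + 54070) = 1/(√(-23339 + (½)*173²) + 54070) = 1/(√(-23339 + (½)*29929) + 54070) = 1/(√(-23339 + 29929/2) + 54070) = 1/(√(-16749/2) + 54070) = 1/(3*I*√3722/2 + 54070) = 1/(54070 + 3*I*√3722/2)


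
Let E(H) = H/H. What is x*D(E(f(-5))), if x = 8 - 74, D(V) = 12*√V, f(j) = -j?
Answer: -792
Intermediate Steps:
E(H) = 1
x = -66
x*D(E(f(-5))) = -792*√1 = -792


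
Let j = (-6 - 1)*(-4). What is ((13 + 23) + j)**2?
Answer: 4096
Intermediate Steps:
j = 28 (j = -7*(-4) = 28)
((13 + 23) + j)**2 = ((13 + 23) + 28)**2 = (36 + 28)**2 = 64**2 = 4096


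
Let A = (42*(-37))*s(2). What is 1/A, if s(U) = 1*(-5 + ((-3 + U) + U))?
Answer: 1/6216 ≈ 0.00016088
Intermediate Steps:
s(U) = -8 + 2*U (s(U) = 1*(-5 + (-3 + 2*U)) = 1*(-8 + 2*U) = -8 + 2*U)
A = 6216 (A = (42*(-37))*(-8 + 2*2) = -1554*(-8 + 4) = -1554*(-4) = 6216)
1/A = 1/6216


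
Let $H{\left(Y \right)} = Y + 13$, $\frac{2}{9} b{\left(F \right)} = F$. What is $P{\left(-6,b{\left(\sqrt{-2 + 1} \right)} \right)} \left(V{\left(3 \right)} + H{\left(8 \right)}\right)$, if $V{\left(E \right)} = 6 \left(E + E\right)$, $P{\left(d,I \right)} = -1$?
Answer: $-57$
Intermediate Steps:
$b{\left(F \right)} = \frac{9 F}{2}$
$H{\left(Y \right)} = 13 + Y$
$V{\left(E \right)} = 12 E$ ($V{\left(E \right)} = 6 \cdot 2 E = 12 E$)
$P{\left(-6,b{\left(\sqrt{-2 + 1} \right)} \right)} \left(V{\left(3 \right)} + H{\left(8 \right)}\right) = - (12 \cdot 3 + \left(13 + 8\right)) = - (36 + 21) = \left(-1\right) 57 = -57$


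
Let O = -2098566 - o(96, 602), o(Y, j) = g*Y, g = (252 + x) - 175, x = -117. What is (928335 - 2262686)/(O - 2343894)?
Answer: 1334351/4438620 ≈ 0.30062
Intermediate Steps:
g = -40 (g = (252 - 117) - 175 = 135 - 175 = -40)
o(Y, j) = -40*Y
O = -2094726 (O = -2098566 - (-40)*96 = -2098566 - 1*(-3840) = -2098566 + 3840 = -2094726)
(928335 - 2262686)/(O - 2343894) = (928335 - 2262686)/(-2094726 - 2343894) = -1334351/(-4438620) = -1334351*(-1/4438620) = 1334351/4438620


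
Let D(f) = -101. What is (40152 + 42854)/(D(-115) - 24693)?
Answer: -77/23 ≈ -3.3478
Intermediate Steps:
(40152 + 42854)/(D(-115) - 24693) = (40152 + 42854)/(-101 - 24693) = 83006/(-24794) = 83006*(-1/24794) = -77/23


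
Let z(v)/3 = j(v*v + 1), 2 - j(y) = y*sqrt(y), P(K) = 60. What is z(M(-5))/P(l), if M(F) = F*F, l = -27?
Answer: 1/10 - 313*sqrt(626)/10 ≈ -783.03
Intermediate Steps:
M(F) = F**2
j(y) = 2 - y**(3/2) (j(y) = 2 - y*sqrt(y) = 2 - y**(3/2))
z(v) = 6 - 3*(1 + v**2)**(3/2) (z(v) = 3*(2 - (v*v + 1)**(3/2)) = 3*(2 - (v**2 + 1)**(3/2)) = 3*(2 - (1 + v**2)**(3/2)) = 6 - 3*(1 + v**2)**(3/2))
z(M(-5))/P(l) = (6 - 3*(1 + ((-5)**2)**2)**(3/2))/60 = (6 - 3*(1 + 25**2)**(3/2))*(1/60) = (6 - 3*(1 + 625)**(3/2))*(1/60) = (6 - 1878*sqrt(626))*(1/60) = 1/10 - 313*sqrt(626)/10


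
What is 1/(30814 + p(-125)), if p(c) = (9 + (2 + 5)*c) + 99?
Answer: 1/30047 ≈ 3.3281e-5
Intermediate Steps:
p(c) = 108 + 7*c (p(c) = (9 + 7*c) + 99 = 108 + 7*c)
1/(30814 + p(-125)) = 1/(30814 + (108 + 7*(-125))) = 1/(30814 + (108 - 875)) = 1/(30814 - 767) = 1/30047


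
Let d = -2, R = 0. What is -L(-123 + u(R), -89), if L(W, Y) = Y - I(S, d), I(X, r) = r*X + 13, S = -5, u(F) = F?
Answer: 112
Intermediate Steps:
I(X, r) = 13 + X*r (I(X, r) = X*r + 13 = 13 + X*r)
L(W, Y) = -23 + Y (L(W, Y) = Y - (13 - 5*(-2)) = Y - (13 + 10) = Y - 1*23 = Y - 23 = -23 + Y)
-L(-123 + u(R), -89) = -(-23 - 89) = -1*(-112) = 112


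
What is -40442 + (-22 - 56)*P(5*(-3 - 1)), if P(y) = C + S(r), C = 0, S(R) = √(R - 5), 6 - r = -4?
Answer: -40442 - 78*√5 ≈ -40616.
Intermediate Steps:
r = 10 (r = 6 - 1*(-4) = 6 + 4 = 10)
S(R) = √(-5 + R)
P(y) = √5 (P(y) = 0 + √(-5 + 10) = 0 + √5 = √5)
-40442 + (-22 - 56)*P(5*(-3 - 1)) = -40442 + (-22 - 56)*√5 = -40442 - 78*√5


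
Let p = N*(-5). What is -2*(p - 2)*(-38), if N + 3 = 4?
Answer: -532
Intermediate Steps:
N = 1 (N = -3 + 4 = 1)
p = -5 (p = 1*(-5) = -5)
-2*(p - 2)*(-38) = -2*(-5 - 2)*(-38) = -2*(-7)*(-38) = 14*(-38) = -532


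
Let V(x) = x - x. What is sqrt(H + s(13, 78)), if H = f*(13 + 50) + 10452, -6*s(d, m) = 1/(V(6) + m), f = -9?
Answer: sqrt(60140327)/78 ≈ 99.423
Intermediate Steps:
V(x) = 0
s(d, m) = -1/(6*m) (s(d, m) = -1/(6*(0 + m)) = -1/(6*m))
H = 9885 (H = -9*(13 + 50) + 10452 = -9*63 + 10452 = -567 + 10452 = 9885)
sqrt(H + s(13, 78)) = sqrt(9885 - 1/6/78) = sqrt(9885 - 1/6*1/78) = sqrt(9885 - 1/468) = sqrt(4626179/468) = sqrt(60140327)/78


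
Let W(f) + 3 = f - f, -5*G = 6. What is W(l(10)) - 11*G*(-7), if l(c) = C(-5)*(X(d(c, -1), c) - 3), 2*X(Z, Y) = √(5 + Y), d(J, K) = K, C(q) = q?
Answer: -477/5 ≈ -95.400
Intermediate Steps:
G = -6/5 (G = -⅕*6 = -6/5 ≈ -1.2000)
X(Z, Y) = √(5 + Y)/2
l(c) = 15 - 5*√(5 + c)/2 (l(c) = -5*(√(5 + c)/2 - 3) = -5*(-3 + √(5 + c)/2) = 15 - 5*√(5 + c)/2)
W(f) = -3 (W(f) = -3 + (f - f) = -3 + 0 = -3)
W(l(10)) - 11*G*(-7) = -3 - 11*(-6/5)*(-7) = -3 - (-66)*(-7)/5 = -3 - 1*462/5 = -3 - 462/5 = -477/5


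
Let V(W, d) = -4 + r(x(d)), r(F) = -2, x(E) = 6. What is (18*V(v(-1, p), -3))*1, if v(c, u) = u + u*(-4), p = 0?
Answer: -108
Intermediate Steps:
v(c, u) = -3*u (v(c, u) = u - 4*u = -3*u)
V(W, d) = -6 (V(W, d) = -4 - 2 = -6)
(18*V(v(-1, p), -3))*1 = (18*(-6))*1 = -108*1 = -108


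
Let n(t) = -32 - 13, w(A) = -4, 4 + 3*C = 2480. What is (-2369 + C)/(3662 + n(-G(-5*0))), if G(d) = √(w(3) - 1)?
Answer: -4631/10851 ≈ -0.42678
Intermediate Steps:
C = 2476/3 (C = -4/3 + (⅓)*2480 = -4/3 + 2480/3 = 2476/3 ≈ 825.33)
G(d) = I*√5 (G(d) = √(-4 - 1) = √(-5) = I*√5)
n(t) = -45
(-2369 + C)/(3662 + n(-G(-5*0))) = (-2369 + 2476/3)/(3662 - 45) = -4631/3/3617 = -4631/3*1/3617 = -4631/10851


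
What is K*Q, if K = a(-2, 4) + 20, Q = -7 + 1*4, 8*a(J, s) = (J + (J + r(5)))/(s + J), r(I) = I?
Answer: -963/16 ≈ -60.188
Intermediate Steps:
a(J, s) = (5 + 2*J)/(8*(J + s)) (a(J, s) = ((J + (J + 5))/(s + J))/8 = ((J + (5 + J))/(J + s))/8 = ((5 + 2*J)/(J + s))/8 = (5 + 2*J)/(8*(J + s)))
Q = -3 (Q = -7 + 4 = -3)
K = 321/16 (K = (5/8 + (1/4)*(-2))/(-2 + 4) + 20 = (5/8 - 1/2)/2 + 20 = (1/2)*(1/8) + 20 = 1/16 + 20 = 321/16 ≈ 20.063)
K*Q = (321/16)*(-3) = -963/16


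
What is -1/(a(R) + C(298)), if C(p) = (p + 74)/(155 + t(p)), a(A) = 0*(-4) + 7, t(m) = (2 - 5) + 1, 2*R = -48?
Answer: -51/481 ≈ -0.10603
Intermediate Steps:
R = -24 (R = (½)*(-48) = -24)
t(m) = -2 (t(m) = -3 + 1 = -2)
a(A) = 7 (a(A) = 0 + 7 = 7)
C(p) = 74/153 + p/153 (C(p) = (p + 74)/(155 - 2) = (74 + p)/153 = (74 + p)*(1/153) = 74/153 + p/153)
-1/(a(R) + C(298)) = -1/(7 + (74/153 + (1/153)*298)) = -1/(7 + (74/153 + 298/153)) = -1/(7 + 124/51) = -1/481/51 = -1*51/481 = -51/481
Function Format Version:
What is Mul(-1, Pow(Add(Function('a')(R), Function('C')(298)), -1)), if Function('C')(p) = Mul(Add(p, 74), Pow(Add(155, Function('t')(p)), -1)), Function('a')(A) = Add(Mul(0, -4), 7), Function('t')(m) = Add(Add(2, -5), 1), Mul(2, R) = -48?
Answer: Rational(-51, 481) ≈ -0.10603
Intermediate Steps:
R = -24 (R = Mul(Rational(1, 2), -48) = -24)
Function('t')(m) = -2 (Function('t')(m) = Add(-3, 1) = -2)
Function('a')(A) = 7 (Function('a')(A) = Add(0, 7) = 7)
Function('C')(p) = Add(Rational(74, 153), Mul(Rational(1, 153), p)) (Function('C')(p) = Mul(Add(p, 74), Pow(Add(155, -2), -1)) = Mul(Add(74, p), Pow(153, -1)) = Mul(Add(74, p), Rational(1, 153)) = Add(Rational(74, 153), Mul(Rational(1, 153), p)))
Mul(-1, Pow(Add(Function('a')(R), Function('C')(298)), -1)) = Mul(-1, Pow(Add(7, Add(Rational(74, 153), Mul(Rational(1, 153), 298))), -1)) = Mul(-1, Pow(Add(7, Add(Rational(74, 153), Rational(298, 153))), -1)) = Mul(-1, Pow(Add(7, Rational(124, 51)), -1)) = Mul(-1, Pow(Rational(481, 51), -1)) = Mul(-1, Rational(51, 481)) = Rational(-51, 481)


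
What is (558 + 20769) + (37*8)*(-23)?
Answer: 14519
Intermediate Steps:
(558 + 20769) + (37*8)*(-23) = 21327 + 296*(-23) = 21327 - 6808 = 14519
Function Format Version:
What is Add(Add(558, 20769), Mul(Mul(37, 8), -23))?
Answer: 14519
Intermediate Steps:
Add(Add(558, 20769), Mul(Mul(37, 8), -23)) = Add(21327, Mul(296, -23)) = Add(21327, -6808) = 14519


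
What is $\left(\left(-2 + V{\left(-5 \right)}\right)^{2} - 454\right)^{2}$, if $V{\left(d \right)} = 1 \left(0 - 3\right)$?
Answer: $184041$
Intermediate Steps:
$V{\left(d \right)} = -3$ ($V{\left(d \right)} = 1 \left(-3\right) = -3$)
$\left(\left(-2 + V{\left(-5 \right)}\right)^{2} - 454\right)^{2} = \left(\left(-2 - 3\right)^{2} - 454\right)^{2} = \left(\left(-5\right)^{2} - 454\right)^{2} = \left(25 - 454\right)^{2} = \left(-429\right)^{2} = 184041$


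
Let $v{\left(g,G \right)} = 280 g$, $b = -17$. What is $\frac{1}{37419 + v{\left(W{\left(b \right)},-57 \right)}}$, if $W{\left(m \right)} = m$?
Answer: $\frac{1}{32659} \approx 3.0619 \cdot 10^{-5}$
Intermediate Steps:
$\frac{1}{37419 + v{\left(W{\left(b \right)},-57 \right)}} = \frac{1}{37419 + 280 \left(-17\right)} = \frac{1}{37419 - 4760} = \frac{1}{32659}$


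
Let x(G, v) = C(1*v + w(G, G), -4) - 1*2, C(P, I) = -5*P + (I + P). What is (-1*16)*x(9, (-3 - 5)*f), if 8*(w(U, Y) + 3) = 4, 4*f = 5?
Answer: -704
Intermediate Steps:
f = 5/4 (f = (¼)*5 = 5/4 ≈ 1.2500)
w(U, Y) = -5/2 (w(U, Y) = -3 + (⅛)*4 = -3 + ½ = -5/2)
C(P, I) = I - 4*P
x(G, v) = 4 - 4*v (x(G, v) = (-4 - 4*(1*v - 5/2)) - 1*2 = (-4 - 4*(v - 5/2)) - 2 = (-4 - 4*(-5/2 + v)) - 2 = (-4 + (10 - 4*v)) - 2 = (6 - 4*v) - 2 = 4 - 4*v)
(-1*16)*x(9, (-3 - 5)*f) = (-1*16)*(4 - 4*(-3 - 5)*5/4) = -16*(4 - (-32)*5/4) = -16*(4 - 4*(-10)) = -16*(4 + 40) = -16*44 = -704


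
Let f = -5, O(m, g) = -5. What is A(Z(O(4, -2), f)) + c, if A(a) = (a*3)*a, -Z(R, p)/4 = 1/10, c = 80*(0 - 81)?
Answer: -161988/25 ≈ -6479.5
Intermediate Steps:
c = -6480 (c = 80*(-81) = -6480)
Z(R, p) = -2/5 (Z(R, p) = -4/10 = -4*1/10 = -2/5)
A(a) = 3*a**2 (A(a) = (3*a)*a = 3*a**2)
A(Z(O(4, -2), f)) + c = 3*(-2/5)**2 - 6480 = 3*(4/25) - 6480 = 12/25 - 6480 = -161988/25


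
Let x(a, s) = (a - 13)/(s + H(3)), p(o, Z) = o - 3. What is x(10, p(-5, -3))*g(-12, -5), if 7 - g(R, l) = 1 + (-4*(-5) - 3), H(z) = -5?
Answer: -33/13 ≈ -2.5385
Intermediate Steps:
p(o, Z) = -3 + o
x(a, s) = (-13 + a)/(-5 + s) (x(a, s) = (a - 13)/(s - 5) = (-13 + a)/(-5 + s))
g(R, l) = -11 (g(R, l) = 7 - (1 + (-4*(-5) - 3)) = 7 - (1 + (20 - 3)) = 7 - (1 + 17) = 7 - 1*18 = 7 - 18 = -11)
x(10, p(-5, -3))*g(-12, -5) = ((-13 + 10)/(-5 + (-3 - 5)))*(-11) = (-3/(-5 - 8))*(-11) = (-3/(-13))*(-11) = -1/13*(-3)*(-11) = (3/13)*(-11) = -33/13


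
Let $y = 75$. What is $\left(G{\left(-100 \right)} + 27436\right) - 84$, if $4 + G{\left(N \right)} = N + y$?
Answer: $27323$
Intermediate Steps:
$G{\left(N \right)} = 71 + N$ ($G{\left(N \right)} = -4 + \left(N + 75\right) = -4 + \left(75 + N\right) = 71 + N$)
$\left(G{\left(-100 \right)} + 27436\right) - 84 = \left(\left(71 - 100\right) + 27436\right) - 84 = \left(-29 + 27436\right) - 84 = 27407 - 84 = 27323$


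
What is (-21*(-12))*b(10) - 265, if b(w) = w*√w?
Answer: -265 + 2520*√10 ≈ 7703.9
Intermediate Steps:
b(w) = w^(3/2)
(-21*(-12))*b(10) - 265 = (-21*(-12))*10^(3/2) - 265 = 252*(10*√10) - 265 = 2520*√10 - 265 = -265 + 2520*√10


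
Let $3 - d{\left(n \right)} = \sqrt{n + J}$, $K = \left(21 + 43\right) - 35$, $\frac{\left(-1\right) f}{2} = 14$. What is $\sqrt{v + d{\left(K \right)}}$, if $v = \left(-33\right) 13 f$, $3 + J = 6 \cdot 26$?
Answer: $\sqrt{12015 - \sqrt{182}} \approx 109.55$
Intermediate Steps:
$f = -28$ ($f = \left(-2\right) 14 = -28$)
$K = 29$ ($K = 64 - 35 = 29$)
$J = 153$ ($J = -3 + 6 \cdot 26 = -3 + 156 = 153$)
$v = 12012$ ($v = \left(-33\right) 13 \left(-28\right) = \left(-429\right) \left(-28\right) = 12012$)
$d{\left(n \right)} = 3 - \sqrt{153 + n}$ ($d{\left(n \right)} = 3 - \sqrt{n + 153} = 3 - \sqrt{153 + n}$)
$\sqrt{v + d{\left(K \right)}} = \sqrt{12012 + \left(3 - \sqrt{153 + 29}\right)} = \sqrt{12012 + \left(3 - \sqrt{182}\right)} = \sqrt{12015 - \sqrt{182}}$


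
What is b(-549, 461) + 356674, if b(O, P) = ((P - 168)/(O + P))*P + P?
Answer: 31292807/88 ≈ 3.5560e+5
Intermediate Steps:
b(O, P) = P + P*(-168 + P)/(O + P) (b(O, P) = ((-168 + P)/(O + P))*P + P = P*(-168 + P)/(O + P) + P = P + P*(-168 + P)/(O + P))
b(-549, 461) + 356674 = 461*(-168 - 549 + 2*461)/(-549 + 461) + 356674 = 461*(-168 - 549 + 922)/(-88) + 356674 = 461*(-1/88)*205 + 356674 = -94505/88 + 356674 = 31292807/88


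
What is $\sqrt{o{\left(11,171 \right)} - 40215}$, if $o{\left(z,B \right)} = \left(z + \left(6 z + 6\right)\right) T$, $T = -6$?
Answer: $i \sqrt{40713} \approx 201.77 i$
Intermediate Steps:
$o{\left(z,B \right)} = -36 - 42 z$ ($o{\left(z,B \right)} = \left(z + \left(6 z + 6\right)\right) \left(-6\right) = \left(z + \left(6 + 6 z\right)\right) \left(-6\right) = \left(6 + 7 z\right) \left(-6\right) = -36 - 42 z$)
$\sqrt{o{\left(11,171 \right)} - 40215} = \sqrt{\left(-36 - 462\right) - 40215} = \sqrt{-498 - 40215} = \sqrt{-40713} = i \sqrt{40713}$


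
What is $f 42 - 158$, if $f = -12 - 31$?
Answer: $-1964$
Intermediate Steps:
$f = -43$ ($f = -12 - 31 = -43$)
$f 42 - 158 = \left(-43\right) 42 - 158 = -1806 - 158 = -1964$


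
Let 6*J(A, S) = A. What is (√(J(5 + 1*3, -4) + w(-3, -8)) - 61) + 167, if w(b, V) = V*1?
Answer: 106 + 2*I*√15/3 ≈ 106.0 + 2.582*I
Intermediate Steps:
J(A, S) = A/6
w(b, V) = V
(√(J(5 + 1*3, -4) + w(-3, -8)) - 61) + 167 = (√((5 + 1*3)/6 - 8) - 61) + 167 = (√((5 + 3)/6 - 8) - 61) + 167 = (√((⅙)*8 - 8) - 61) + 167 = (√(4/3 - 8) - 61) + 167 = (√(-20/3) - 61) + 167 = (2*I*√15/3 - 61) + 167 = (-61 + 2*I*√15/3) + 167 = 106 + 2*I*√15/3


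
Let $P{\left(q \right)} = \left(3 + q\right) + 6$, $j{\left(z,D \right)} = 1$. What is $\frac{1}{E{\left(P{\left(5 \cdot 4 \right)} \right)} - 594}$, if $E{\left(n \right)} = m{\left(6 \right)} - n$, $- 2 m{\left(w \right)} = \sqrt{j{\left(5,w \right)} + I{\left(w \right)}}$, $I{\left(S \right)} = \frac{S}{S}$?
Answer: $- \frac{1246}{776257} + \frac{\sqrt{2}}{776257} \approx -0.0016033$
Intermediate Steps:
$I{\left(S \right)} = 1$
$P{\left(q \right)} = 9 + q$
$m{\left(w \right)} = - \frac{\sqrt{2}}{2}$ ($m{\left(w \right)} = - \frac{\sqrt{1 + 1}}{2} = - \frac{\sqrt{2}}{2}$)
$E{\left(n \right)} = - n - \frac{\sqrt{2}}{2}$ ($E{\left(n \right)} = - \frac{\sqrt{2}}{2} - n = - n - \frac{\sqrt{2}}{2}$)
$\frac{1}{E{\left(P{\left(5 \cdot 4 \right)} \right)} - 594} = \frac{1}{\left(- (9 + 5 \cdot 4) - \frac{\sqrt{2}}{2}\right) - 594} = \frac{1}{\left(- (9 + 20) - \frac{\sqrt{2}}{2}\right) - 594} = \frac{1}{\left(\left(-1\right) 29 - \frac{\sqrt{2}}{2}\right) - 594} = \frac{1}{\left(-29 - \frac{\sqrt{2}}{2}\right) - 594} = \frac{1}{-623 - \frac{\sqrt{2}}{2}}$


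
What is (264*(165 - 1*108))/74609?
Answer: 15048/74609 ≈ 0.20169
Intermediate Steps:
(264*(165 - 1*108))/74609 = (264*(165 - 108))*(1/74609) = (264*57)*(1/74609) = 15048*(1/74609) = 15048/74609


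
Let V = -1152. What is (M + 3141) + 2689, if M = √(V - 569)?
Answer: 5830 + I*√1721 ≈ 5830.0 + 41.485*I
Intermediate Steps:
M = I*√1721 (M = √(-1152 - 569) = √(-1721) = I*√1721 ≈ 41.485*I)
(M + 3141) + 2689 = (I*√1721 + 3141) + 2689 = (3141 + I*√1721) + 2689 = 5830 + I*√1721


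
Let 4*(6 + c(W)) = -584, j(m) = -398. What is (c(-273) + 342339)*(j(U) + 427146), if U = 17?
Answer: 146027617876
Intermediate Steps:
c(W) = -152 (c(W) = -6 + (¼)*(-584) = -6 - 146 = -152)
(c(-273) + 342339)*(j(U) + 427146) = (-152 + 342339)*(-398 + 427146) = 342187*426748 = 146027617876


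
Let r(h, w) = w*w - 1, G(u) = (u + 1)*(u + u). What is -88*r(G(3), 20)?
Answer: -35112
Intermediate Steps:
G(u) = 2*u*(1 + u) (G(u) = (1 + u)*(2*u) = 2*u*(1 + u))
r(h, w) = -1 + w**2 (r(h, w) = w**2 - 1 = -1 + w**2)
-88*r(G(3), 20) = -88*(-1 + 20**2) = -88*(-1 + 400) = -88*399 = -35112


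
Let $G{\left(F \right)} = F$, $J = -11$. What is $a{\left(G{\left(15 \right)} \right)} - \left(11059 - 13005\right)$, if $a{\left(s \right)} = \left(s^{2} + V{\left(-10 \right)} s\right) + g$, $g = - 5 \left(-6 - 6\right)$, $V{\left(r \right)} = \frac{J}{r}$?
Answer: $\frac{4495}{2} \approx 2247.5$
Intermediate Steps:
$V{\left(r \right)} = - \frac{11}{r}$
$g = 60$ ($g = \left(-5\right) \left(-12\right) = 60$)
$a{\left(s \right)} = 60 + s^{2} + \frac{11 s}{10}$ ($a{\left(s \right)} = \left(s^{2} + - \frac{11}{-10} s\right) + 60 = \left(s^{2} + \left(-11\right) \left(- \frac{1}{10}\right) s\right) + 60 = \left(s^{2} + \frac{11 s}{10}\right) + 60 = 60 + s^{2} + \frac{11 s}{10}$)
$a{\left(G{\left(15 \right)} \right)} - \left(11059 - 13005\right) = \left(60 + 15^{2} + \frac{11}{10} \cdot 15\right) - \left(11059 - 13005\right) = \left(60 + 225 + \frac{33}{2}\right) - -1946 = \frac{603}{2} + 1946 = \frac{4495}{2}$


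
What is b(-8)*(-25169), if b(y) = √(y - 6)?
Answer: -25169*I*√14 ≈ -94174.0*I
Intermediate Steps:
b(y) = √(-6 + y)
b(-8)*(-25169) = √(-6 - 8)*(-25169) = √(-14)*(-25169) = (I*√14)*(-25169) = -25169*I*√14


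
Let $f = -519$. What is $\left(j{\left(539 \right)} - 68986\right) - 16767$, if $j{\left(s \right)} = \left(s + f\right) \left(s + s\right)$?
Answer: $-64193$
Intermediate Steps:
$j{\left(s \right)} = 2 s \left(-519 + s\right)$ ($j{\left(s \right)} = \left(s - 519\right) \left(s + s\right) = \left(-519 + s\right) 2 s = 2 s \left(-519 + s\right)$)
$\left(j{\left(539 \right)} - 68986\right) - 16767 = \left(2 \cdot 539 \left(-519 + 539\right) - 68986\right) - 16767 = \left(2 \cdot 539 \cdot 20 - 68986\right) - 16767 = \left(21560 - 68986\right) - 16767 = -47426 - 16767 = -64193$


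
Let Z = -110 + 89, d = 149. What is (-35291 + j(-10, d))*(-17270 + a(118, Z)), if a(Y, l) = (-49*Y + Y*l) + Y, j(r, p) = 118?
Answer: 893816276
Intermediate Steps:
Z = -21
a(Y, l) = -48*Y + Y*l
(-35291 + j(-10, d))*(-17270 + a(118, Z)) = (-35291 + 118)*(-17270 + 118*(-48 - 21)) = -35173*(-17270 + 118*(-69)) = -35173*(-17270 - 8142) = -35173*(-25412) = 893816276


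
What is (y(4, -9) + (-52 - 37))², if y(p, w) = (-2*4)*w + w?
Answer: 676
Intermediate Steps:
y(p, w) = -7*w (y(p, w) = -8*w + w = -7*w)
(y(4, -9) + (-52 - 37))² = (-7*(-9) + (-52 - 37))² = (63 - 89)² = (-26)² = 676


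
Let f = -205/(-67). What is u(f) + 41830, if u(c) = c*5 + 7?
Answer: 2804104/67 ≈ 41852.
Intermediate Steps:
f = 205/67 (f = -205*(-1/67) = 205/67 ≈ 3.0597)
u(c) = 7 + 5*c (u(c) = 5*c + 7 = 7 + 5*c)
u(f) + 41830 = (7 + 5*(205/67)) + 41830 = (7 + 1025/67) + 41830 = 1494/67 + 41830 = 2804104/67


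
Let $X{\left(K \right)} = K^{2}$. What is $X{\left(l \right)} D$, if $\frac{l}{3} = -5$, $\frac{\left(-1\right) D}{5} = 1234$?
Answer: $-1388250$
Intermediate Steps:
$D = -6170$ ($D = \left(-5\right) 1234 = -6170$)
$l = -15$ ($l = 3 \left(-5\right) = -15$)
$X{\left(l \right)} D = \left(-15\right)^{2} \left(-6170\right) = 225 \left(-6170\right) = -1388250$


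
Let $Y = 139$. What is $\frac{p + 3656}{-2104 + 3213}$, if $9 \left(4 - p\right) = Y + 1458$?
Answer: $\frac{31343}{9981} \approx 3.1403$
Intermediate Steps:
$p = - \frac{1561}{9}$ ($p = 4 - \frac{139 + 1458}{9} = 4 - \frac{1597}{9} = - \frac{1561}{9} \approx -173.44$)
$\frac{p + 3656}{-2104 + 3213} = \frac{- \frac{1561}{9} + 3656}{-2104 + 3213} = \frac{31343}{9 \cdot 1109} = \frac{31343}{9} \cdot \frac{1}{1109} = \frac{31343}{9981}$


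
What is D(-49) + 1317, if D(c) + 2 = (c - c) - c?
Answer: 1364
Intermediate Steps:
D(c) = -2 - c (D(c) = -2 + ((c - c) - c) = -2 + (0 - c) = -2 - c)
D(-49) + 1317 = (-2 - 1*(-49)) + 1317 = (-2 + 49) + 1317 = 47 + 1317 = 1364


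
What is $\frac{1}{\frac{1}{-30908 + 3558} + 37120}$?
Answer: $\frac{27350}{1015231999} \approx 2.694 \cdot 10^{-5}$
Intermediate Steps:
$\frac{1}{\frac{1}{-30908 + 3558} + 37120} = \frac{1}{\frac{1}{-27350} + 37120} = \frac{1}{- \frac{1}{27350} + 37120} = \frac{1}{\frac{1015231999}{27350}} = \frac{27350}{1015231999}$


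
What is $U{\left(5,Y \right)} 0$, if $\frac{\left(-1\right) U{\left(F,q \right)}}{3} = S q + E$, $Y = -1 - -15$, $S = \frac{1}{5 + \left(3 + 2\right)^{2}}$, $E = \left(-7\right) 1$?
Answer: $0$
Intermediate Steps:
$E = -7$
$S = \frac{1}{30}$ ($S = \frac{1}{5 + 5^{2}} = \frac{1}{5 + 25} = \frac{1}{30} \approx 0.033333$)
$Y = 14$ ($Y = -1 + 15 = 14$)
$U{\left(F,q \right)} = 21 - \frac{q}{10}$ ($U{\left(F,q \right)} = - 3 \left(\frac{q}{30} - 7\right) = - 3 \left(-7 + \frac{q}{30}\right) = 21 - \frac{q}{10}$)
$U{\left(5,Y \right)} 0 = \left(21 - \frac{7}{5}\right) 0 = \frac{98}{5} \cdot 0 = 0$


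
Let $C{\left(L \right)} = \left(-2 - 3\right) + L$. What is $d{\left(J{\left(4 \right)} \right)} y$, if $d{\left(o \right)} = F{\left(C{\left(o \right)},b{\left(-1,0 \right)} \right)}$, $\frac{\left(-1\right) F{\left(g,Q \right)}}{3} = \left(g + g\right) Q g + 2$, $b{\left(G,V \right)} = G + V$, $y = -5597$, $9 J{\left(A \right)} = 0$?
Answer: $-805968$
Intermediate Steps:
$J{\left(A \right)} = 0$ ($J{\left(A \right)} = \frac{1}{9} \cdot 0 = 0$)
$C{\left(L \right)} = -5 + L$
$F{\left(g,Q \right)} = -6 - 6 Q g^{2}$ ($F{\left(g,Q \right)} = - 3 \left(\left(g + g\right) Q g + 2\right) = - 3 \left(2 g Q g + 2\right) = - 3 \left(2 Q g g + 2\right) = - 3 \left(2 Q g^{2} + 2\right) = - 3 \left(2 + 2 Q g^{2}\right) = -6 - 6 Q g^{2}$)
$d{\left(o \right)} = -6 + 6 \left(-5 + o\right)^{2}$ ($d{\left(o \right)} = -6 - 6 \left(-1 + 0\right) \left(-5 + o\right)^{2} = -6 - - 6 \left(-5 + o\right)^{2} = -6 + 6 \left(-5 + o\right)^{2}$)
$d{\left(J{\left(4 \right)} \right)} y = \left(-6 + 6 \left(-5 + 0\right)^{2}\right) \left(-5597\right) = \left(-6 + 6 \left(-5\right)^{2}\right) \left(-5597\right) = \left(-6 + 6 \cdot 25\right) \left(-5597\right) = \left(-6 + 150\right) \left(-5597\right) = 144 \left(-5597\right) = -805968$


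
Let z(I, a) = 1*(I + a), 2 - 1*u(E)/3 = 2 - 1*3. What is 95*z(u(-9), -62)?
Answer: -5035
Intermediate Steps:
u(E) = 9 (u(E) = 6 - 3*(2 - 1*3) = 6 - 3*(2 - 3) = 6 - 3*(-1) = 6 + 3 = 9)
z(I, a) = I + a
95*z(u(-9), -62) = 95*(9 - 62) = 95*(-53) = -5035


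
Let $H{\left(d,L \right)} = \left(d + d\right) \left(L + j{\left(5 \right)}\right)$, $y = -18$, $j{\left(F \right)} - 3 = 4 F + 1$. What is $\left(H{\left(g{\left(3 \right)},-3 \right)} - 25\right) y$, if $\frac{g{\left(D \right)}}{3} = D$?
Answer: $-6354$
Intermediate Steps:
$j{\left(F \right)} = 4 + 4 F$ ($j{\left(F \right)} = 3 + \left(4 F + 1\right) = 3 + \left(1 + 4 F\right) = 4 + 4 F$)
$g{\left(D \right)} = 3 D$
$H{\left(d,L \right)} = 2 d \left(24 + L\right)$ ($H{\left(d,L \right)} = \left(d + d\right) \left(L + \left(4 + 4 \cdot 5\right)\right) = 2 d \left(L + \left(4 + 20\right)\right) = 2 d \left(L + 24\right) = 2 d \left(24 + L\right)$)
$\left(H{\left(g{\left(3 \right)},-3 \right)} - 25\right) y = \left(2 \cdot 3 \cdot 3 \left(24 - 3\right) - 25\right) \left(-18\right) = \left(2 \cdot 9 \cdot 21 - 25\right) \left(-18\right) = \left(378 - 25\right) \left(-18\right) = 353 \left(-18\right) = -6354$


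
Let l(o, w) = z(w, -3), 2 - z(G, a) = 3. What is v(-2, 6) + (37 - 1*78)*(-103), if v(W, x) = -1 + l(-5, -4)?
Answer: 4221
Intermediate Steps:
z(G, a) = -1 (z(G, a) = 2 - 1*3 = 2 - 3 = -1)
l(o, w) = -1
v(W, x) = -2 (v(W, x) = -1 - 1 = -2)
v(-2, 6) + (37 - 1*78)*(-103) = -2 + (37 - 1*78)*(-103) = -2 + (37 - 78)*(-103) = -2 - 41*(-103) = -2 + 4223 = 4221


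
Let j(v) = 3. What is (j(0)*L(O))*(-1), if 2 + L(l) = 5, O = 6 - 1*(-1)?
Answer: -9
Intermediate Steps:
O = 7 (O = 6 + 1 = 7)
L(l) = 3 (L(l) = -2 + 5 = 3)
(j(0)*L(O))*(-1) = (3*3)*(-1) = 9*(-1) = -9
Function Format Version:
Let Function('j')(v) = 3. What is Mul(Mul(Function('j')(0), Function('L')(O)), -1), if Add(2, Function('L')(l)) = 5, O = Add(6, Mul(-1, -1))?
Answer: -9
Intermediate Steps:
O = 7 (O = Add(6, 1) = 7)
Function('L')(l) = 3 (Function('L')(l) = Add(-2, 5) = 3)
Mul(Mul(Function('j')(0), Function('L')(O)), -1) = Mul(Mul(3, 3), -1) = Mul(9, -1) = -9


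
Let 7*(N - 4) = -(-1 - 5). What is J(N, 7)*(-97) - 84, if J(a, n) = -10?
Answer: 886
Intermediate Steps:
N = 34/7 (N = 4 + (-(-1 - 5))/7 = 4 + (-1*(-6))/7 = 4 + (⅐)*6 = 4 + 6/7 = 34/7 ≈ 4.8571)
J(N, 7)*(-97) - 84 = -10*(-97) - 84 = 970 - 84 = 886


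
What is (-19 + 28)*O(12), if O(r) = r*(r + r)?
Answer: 2592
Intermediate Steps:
O(r) = 2*r² (O(r) = r*(2*r) = 2*r²)
(-19 + 28)*O(12) = (-19 + 28)*(2*12²) = 9*(2*144) = 9*288 = 2592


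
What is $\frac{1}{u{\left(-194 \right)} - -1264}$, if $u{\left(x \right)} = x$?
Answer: $\frac{1}{1070} \approx 0.00093458$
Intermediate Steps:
$\frac{1}{u{\left(-194 \right)} - -1264} = \frac{1}{-194 - -1264} = \frac{1}{-194 + 1264} = \frac{1}{1070}$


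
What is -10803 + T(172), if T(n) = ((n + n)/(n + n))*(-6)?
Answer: -10809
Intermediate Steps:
T(n) = -6 (T(n) = ((2*n)/((2*n)))*(-6) = ((2*n)*(1/(2*n)))*(-6) = 1*(-6) = -6)
-10803 + T(172) = -10803 - 6 = -10809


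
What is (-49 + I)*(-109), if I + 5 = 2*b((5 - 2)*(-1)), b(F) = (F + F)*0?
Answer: 5886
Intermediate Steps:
b(F) = 0 (b(F) = (2*F)*0 = 0)
I = -5 (I = -5 + 2*0 = -5 + 0 = -5)
(-49 + I)*(-109) = (-49 - 5)*(-109) = -54*(-109) = 5886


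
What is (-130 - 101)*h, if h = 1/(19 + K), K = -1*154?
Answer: 77/45 ≈ 1.7111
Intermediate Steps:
K = -154
h = -1/135 (h = 1/(19 - 154) = 1/(-135) = -1/135 ≈ -0.0074074)
(-130 - 101)*h = (-130 - 101)*(-1/135) = -231*(-1/135) = 77/45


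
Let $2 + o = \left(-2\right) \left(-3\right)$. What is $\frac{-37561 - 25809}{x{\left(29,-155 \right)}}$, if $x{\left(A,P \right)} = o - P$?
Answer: $- \frac{63370}{159} \approx -398.55$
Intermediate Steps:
$o = 4$ ($o = -2 - -6 = -2 + 6 = 4$)
$x{\left(A,P \right)} = 4 - P$
$\frac{-37561 - 25809}{x{\left(29,-155 \right)}} = \frac{-37561 - 25809}{4 - -155} = \frac{-37561 - 25809}{4 + 155} = - \frac{63370}{159}$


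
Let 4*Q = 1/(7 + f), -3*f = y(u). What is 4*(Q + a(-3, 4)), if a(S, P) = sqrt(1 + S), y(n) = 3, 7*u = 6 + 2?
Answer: 1/6 + 4*I*sqrt(2) ≈ 0.16667 + 5.6569*I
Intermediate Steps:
u = 8/7 (u = (6 + 2)/7 = (1/7)*8 = 8/7 ≈ 1.1429)
f = -1 (f = -1/3*3 = -1)
Q = 1/24 (Q = 1/(4*(7 - 1)) = (1/4)/6 = (1/4)*(1/6) = 1/24 ≈ 0.041667)
4*(Q + a(-3, 4)) = 4*(1/24 + sqrt(1 - 3)) = 4*(1/24 + sqrt(-2)) = 4*(1/24 + I*sqrt(2)) = 1/6 + 4*I*sqrt(2)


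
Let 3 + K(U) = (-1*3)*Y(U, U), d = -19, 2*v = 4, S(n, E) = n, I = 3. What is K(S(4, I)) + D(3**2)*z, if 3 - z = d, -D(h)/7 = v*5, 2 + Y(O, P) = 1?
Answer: -1540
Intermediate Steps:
Y(O, P) = -1 (Y(O, P) = -2 + 1 = -1)
v = 2 (v = (1/2)*4 = 2)
D(h) = -70 (D(h) = -14*5 = -7*10 = -70)
z = 22 (z = 3 - 1*(-19) = 3 + 19 = 22)
K(U) = 0 (K(U) = -3 - 1*3*(-1) = -3 - 3*(-1) = -3 + 3 = 0)
K(S(4, I)) + D(3**2)*z = 0 - 70*22 = 0 - 1540 = -1540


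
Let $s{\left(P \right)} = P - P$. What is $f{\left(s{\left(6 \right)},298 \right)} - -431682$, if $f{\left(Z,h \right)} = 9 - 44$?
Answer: $431647$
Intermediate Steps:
$s{\left(P \right)} = 0$
$f{\left(Z,h \right)} = -35$ ($f{\left(Z,h \right)} = 9 - 44 = -35$)
$f{\left(s{\left(6 \right)},298 \right)} - -431682 = -35 - -431682 = -35 + 431682 = 431647$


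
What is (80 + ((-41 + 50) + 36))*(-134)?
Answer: -16750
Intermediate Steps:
(80 + ((-41 + 50) + 36))*(-134) = (80 + (9 + 36))*(-134) = (80 + 45)*(-134) = 125*(-134) = -16750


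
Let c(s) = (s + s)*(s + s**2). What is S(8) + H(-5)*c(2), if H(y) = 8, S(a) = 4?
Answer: 196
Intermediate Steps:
c(s) = 2*s*(s + s**2) (c(s) = (2*s)*(s + s**2) = 2*s*(s + s**2))
S(8) + H(-5)*c(2) = 4 + 8*(2*2**2*(1 + 2)) = 4 + 8*(2*4*3) = 4 + 8*24 = 4 + 192 = 196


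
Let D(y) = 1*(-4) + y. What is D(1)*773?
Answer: -2319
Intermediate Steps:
D(y) = -4 + y
D(1)*773 = (-4 + 1)*773 = -3*773 = -2319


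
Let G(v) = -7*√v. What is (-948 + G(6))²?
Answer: 898998 + 13272*√6 ≈ 9.3151e+5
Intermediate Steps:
(-948 + G(6))² = (-948 - 7*√6)²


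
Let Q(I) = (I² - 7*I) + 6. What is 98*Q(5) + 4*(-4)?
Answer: -408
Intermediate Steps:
Q(I) = 6 + I² - 7*I
98*Q(5) + 4*(-4) = 98*(6 + 5² - 7*5) + 4*(-4) = 98*(6 + 25 - 35) - 16 = 98*(-4) - 16 = -392 - 16 = -408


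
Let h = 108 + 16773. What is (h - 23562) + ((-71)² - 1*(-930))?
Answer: -710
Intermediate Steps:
h = 16881
(h - 23562) + ((-71)² - 1*(-930)) = (16881 - 23562) + ((-71)² - 1*(-930)) = -6681 + (5041 + 930) = -6681 + 5971 = -710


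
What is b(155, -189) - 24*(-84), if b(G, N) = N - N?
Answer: 2016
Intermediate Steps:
b(G, N) = 0
b(155, -189) - 24*(-84) = 0 - 24*(-84) = 0 + 2016 = 2016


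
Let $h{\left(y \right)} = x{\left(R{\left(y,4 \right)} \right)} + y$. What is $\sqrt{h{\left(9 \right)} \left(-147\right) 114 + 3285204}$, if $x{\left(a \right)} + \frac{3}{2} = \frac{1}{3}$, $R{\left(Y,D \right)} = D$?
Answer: $3 \sqrt{350437} \approx 1775.9$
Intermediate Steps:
$x{\left(a \right)} = - \frac{7}{6}$ ($x{\left(a \right)} = - \frac{3}{2} + \frac{1}{3} = - \frac{7}{6}$)
$h{\left(y \right)} = - \frac{7}{6} + y$
$\sqrt{h{\left(9 \right)} \left(-147\right) 114 + 3285204} = \sqrt{\left(- \frac{7}{6} + 9\right) \left(-147\right) 114 + 3285204} = \sqrt{\frac{47}{6} \left(-147\right) 114 + 3285204} = \sqrt{\left(- \frac{2303}{2}\right) 114 + 3285204} = \sqrt{-131271 + 3285204} = \sqrt{3153933} = 3 \sqrt{350437}$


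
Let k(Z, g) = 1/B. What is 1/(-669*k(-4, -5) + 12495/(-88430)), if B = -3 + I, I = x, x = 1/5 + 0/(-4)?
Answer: 61901/14781171 ≈ 0.0041878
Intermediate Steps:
x = ⅕ (x = 1*(⅕) + 0*(-¼) = ⅕ + 0 = ⅕ ≈ 0.20000)
I = ⅕ ≈ 0.20000
B = -14/5 (B = -3 + ⅕ = -14/5 ≈ -2.8000)
k(Z, g) = -5/14 (k(Z, g) = 1/(-14/5) = -5/14)
1/(-669*k(-4, -5) + 12495/(-88430)) = 1/(-669*(-5/14) + 12495/(-88430)) = 1/(3345/14 + 12495*(-1/88430)) = 1/(3345/14 - 2499/17686) = 1/(14781171/61901) = 61901/14781171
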